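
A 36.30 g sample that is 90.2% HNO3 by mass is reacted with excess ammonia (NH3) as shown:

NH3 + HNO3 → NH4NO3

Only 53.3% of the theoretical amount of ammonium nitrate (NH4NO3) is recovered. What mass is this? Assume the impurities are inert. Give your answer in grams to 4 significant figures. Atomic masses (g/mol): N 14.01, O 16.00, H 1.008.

22.17 g

Pure HNO3 available = 36.30 g × 0.902 = 32.743 g.
M(HNO3) = 1.008 + 14.01 + 3(16.00) = 63.018 g/mol.
M(NH4NO3) = 2(14.01) + 4(1.008) + 3(16.00) = 80.052 g/mol.
n(HNO3) = 32.743 g / 63.018 g/mol = 0.51958 mol.
From the equation the HNO3:NH4NO3 mole ratio is 1:1, so n(NH4NO3) = 0.51958 × 1/1 = 0.51958 mol.
Mass of NH4NO3 = 0.51958 mol × 80.052 g/mol = 41.593 g.
Actual mass collected = 41.593 g × 0.533 = 22.169 g.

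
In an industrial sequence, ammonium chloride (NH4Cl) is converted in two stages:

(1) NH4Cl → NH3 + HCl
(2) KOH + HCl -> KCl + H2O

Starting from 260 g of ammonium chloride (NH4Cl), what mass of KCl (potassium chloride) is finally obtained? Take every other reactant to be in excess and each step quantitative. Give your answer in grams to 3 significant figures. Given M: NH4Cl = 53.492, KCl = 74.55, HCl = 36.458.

362 g

n(NH4Cl) = 260.0 / 53.492 = 4.861 mol.
Step 1 gives a 1:1 ratio of NH4Cl to HCl, so n(HCl) = 4.861 mol.
In step 2 the HCl:KCl ratio is 1:1, so n(KCl) = 4.861 mol.
Mass of KCl = 4.861 × 74.55 = 362.4 g.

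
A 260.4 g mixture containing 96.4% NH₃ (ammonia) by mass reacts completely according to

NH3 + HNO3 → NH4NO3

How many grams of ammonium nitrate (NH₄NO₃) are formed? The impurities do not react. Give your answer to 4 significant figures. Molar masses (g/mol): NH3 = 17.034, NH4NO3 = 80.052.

Mass of pure NH3 = 260.4 g × 0.964 = 251.03 g.
n(NH3) = 251.03 g / 17.034 g/mol = 14.737 mol.
From the equation the NH3:NH4NO3 mole ratio is 1:1, so n(NH4NO3) = 14.737 × 1/1 = 14.737 mol.
Mass of NH4NO3 = 14.737 mol × 80.052 g/mol = 1179.7 g.

1180 g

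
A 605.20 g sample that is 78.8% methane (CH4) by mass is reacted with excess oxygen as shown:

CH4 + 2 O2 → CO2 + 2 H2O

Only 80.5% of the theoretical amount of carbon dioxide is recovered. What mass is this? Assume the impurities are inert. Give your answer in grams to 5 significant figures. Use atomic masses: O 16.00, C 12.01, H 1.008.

1053.2 g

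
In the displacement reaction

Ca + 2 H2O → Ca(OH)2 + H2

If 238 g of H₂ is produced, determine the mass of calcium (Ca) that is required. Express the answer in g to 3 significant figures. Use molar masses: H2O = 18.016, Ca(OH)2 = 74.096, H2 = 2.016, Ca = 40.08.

4730 g

n(H2) = 238.0 g / 2.016 g/mol = 118.1 mol.
From the equation the H2:Ca mole ratio is 1:1, so n(Ca) = 118.1 × 1/1 = 118.1 mol.
Mass of Ca = 118.1 mol × 40.08 g/mol = 4732 g.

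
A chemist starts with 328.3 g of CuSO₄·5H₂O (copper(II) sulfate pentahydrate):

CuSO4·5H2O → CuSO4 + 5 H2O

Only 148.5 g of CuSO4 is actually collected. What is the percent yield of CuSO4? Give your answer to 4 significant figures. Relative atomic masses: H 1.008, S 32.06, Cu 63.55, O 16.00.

70.76 %

M(CuSO4·5H2O) = 63.55 + 32.06 + 9(16.00) + 10(1.008) = 249.69 g/mol.
M(CuSO4) = 63.55 + 32.06 + 4(16.00) = 159.61 g/mol.
n(CuSO4·5H2O) = 328.30 g / 249.69 g/mol = 1.3148 mol.
From the equation the CuSO4·5H2O:CuSO4 mole ratio is 1:1, so n(CuSO4) = 1.3148 × 1/1 = 1.3148 mol.
Mass of CuSO4 = 1.3148 mol × 159.61 g/mol = 209.86 g.
This is the theoretical yield. Percent yield = 148.5 g / 209.86 g × 100% = 70.761%.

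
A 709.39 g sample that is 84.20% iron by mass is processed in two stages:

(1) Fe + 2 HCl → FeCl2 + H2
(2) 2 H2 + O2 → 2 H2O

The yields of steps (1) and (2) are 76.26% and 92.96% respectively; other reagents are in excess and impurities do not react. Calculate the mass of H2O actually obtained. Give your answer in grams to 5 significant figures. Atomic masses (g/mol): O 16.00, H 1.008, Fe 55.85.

136.59 g

Pure Fe = 709.39 × 0.8420 = 597.306 g.
M(Fe) = 55.85 g/mol.
M(H2O) = 2(1.008) + 16.00 = 18.016 g/mol.
n(Fe) = 597.306 / 55.85 = 10.6948 mol.
Step 1 (Fe:H2 = 1:1): theoretical n(H2) = 10.6948 mol; at 76.26% yield, n(H2) = 8.15588 mol.
Step 2 (H2:H2O = 2:2): theoretical n(H2O) = 8.15588 mol, so theoretical mass = 8.15588 × 18.016 = 146.936 g.
At 92.96% yield, actual mass of H2O = 146.936 × 0.9296 = 136.592 g.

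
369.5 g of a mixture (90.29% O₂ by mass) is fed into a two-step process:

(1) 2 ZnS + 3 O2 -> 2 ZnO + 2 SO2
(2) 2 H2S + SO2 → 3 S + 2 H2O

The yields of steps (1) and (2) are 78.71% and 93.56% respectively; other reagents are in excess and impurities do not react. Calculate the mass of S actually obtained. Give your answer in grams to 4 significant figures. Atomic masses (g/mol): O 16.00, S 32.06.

492.3 g

Pure O2 = 369.5 × 0.9029 = 333.62 g.
M(O2) = 2(16.00) = 32.00 g/mol.
M(S) = 32.06 g/mol.
n(O2) = 333.62 / 32.00 = 10.426 mol.
Step 1 (O2:SO2 = 3:2): theoretical n(SO2) = 6.9504 mol; at 78.71% yield, n(SO2) = 5.4707 mol.
Step 2 (SO2:S = 1:3): theoretical n(S) = 16.412 mol, so theoretical mass = 16.412 × 32.06 = 526.17 g.
At 93.56% yield, actual mass of S = 526.17 × 0.9356 = 492.29 g.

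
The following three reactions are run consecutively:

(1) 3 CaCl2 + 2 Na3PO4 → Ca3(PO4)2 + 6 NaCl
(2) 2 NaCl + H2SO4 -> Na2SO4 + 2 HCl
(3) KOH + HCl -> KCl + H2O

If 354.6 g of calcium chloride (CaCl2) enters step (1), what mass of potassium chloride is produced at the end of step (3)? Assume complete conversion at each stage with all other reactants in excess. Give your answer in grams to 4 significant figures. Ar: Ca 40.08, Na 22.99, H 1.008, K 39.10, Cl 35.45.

476.4 g

M(CaCl2) = 40.08 + 2(35.45) = 110.98 g/mol.
M(KCl) = 39.10 + 35.45 = 74.55 g/mol.
n(CaCl2) = 354.6 / 110.98 = 3.1952 mol.
Reaction (1): CaCl2→NaCl ratio 3:6 ⇒ n(NaCl) = 6.3903 mol.
Reaction (2): NaCl→HCl ratio 2:2 ⇒ n(HCl) = 6.3903 mol.
Reaction (3): HCl→KCl ratio 1:1 ⇒ n(KCl) = 6.3903 mol.
Mass of KCl = 6.3903 × 74.55 = 476.40 g.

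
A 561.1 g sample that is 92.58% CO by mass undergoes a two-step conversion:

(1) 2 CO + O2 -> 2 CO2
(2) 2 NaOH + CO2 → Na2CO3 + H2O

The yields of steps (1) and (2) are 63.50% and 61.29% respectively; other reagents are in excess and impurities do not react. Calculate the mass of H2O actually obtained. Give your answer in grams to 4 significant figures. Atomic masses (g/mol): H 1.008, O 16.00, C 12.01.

130.0 g

Pure CO = 561.1 × 0.9258 = 519.47 g.
M(CO) = 12.01 + 16.00 = 28.01 g/mol.
M(H2O) = 2(1.008) + 16.00 = 18.016 g/mol.
n(CO) = 519.47 / 28.01 = 18.546 mol.
Step 1 (CO:CO2 = 2:2): theoretical n(CO2) = 18.546 mol; at 63.50% yield, n(CO2) = 11.777 mol.
Step 2 (CO2:H2O = 1:1): theoretical n(H2O) = 11.777 mol, so theoretical mass = 11.777 × 18.016 = 212.17 g.
At 61.29% yield, actual mass of H2O = 212.17 × 0.6129 = 130.04 g.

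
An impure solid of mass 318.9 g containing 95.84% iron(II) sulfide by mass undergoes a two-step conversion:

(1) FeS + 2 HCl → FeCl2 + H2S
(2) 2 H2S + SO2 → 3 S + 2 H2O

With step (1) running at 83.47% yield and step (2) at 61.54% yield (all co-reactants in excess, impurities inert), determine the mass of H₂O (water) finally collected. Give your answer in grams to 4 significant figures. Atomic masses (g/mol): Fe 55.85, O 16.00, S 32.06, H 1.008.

Pure FeS = 318.9 × 0.9584 = 305.63 g.
M(FeS) = 55.85 + 32.06 = 87.91 g/mol.
M(H2O) = 2(1.008) + 16.00 = 18.016 g/mol.
n(FeS) = 305.63 / 87.91 = 3.4767 mol.
Step 1 (FeS:H2S = 1:1): theoretical n(H2S) = 3.4767 mol; at 83.47% yield, n(H2S) = 2.9020 mol.
Step 2 (H2S:H2O = 2:2): theoretical n(H2O) = 2.9020 mol, so theoretical mass = 2.9020 × 18.016 = 52.282 g.
At 61.54% yield, actual mass of H2O = 52.282 × 0.6154 = 32.174 g.

32.17 g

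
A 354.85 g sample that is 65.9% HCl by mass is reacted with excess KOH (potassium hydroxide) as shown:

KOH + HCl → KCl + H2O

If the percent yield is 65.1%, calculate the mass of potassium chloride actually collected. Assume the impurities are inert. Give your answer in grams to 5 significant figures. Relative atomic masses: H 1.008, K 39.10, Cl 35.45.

Pure HCl available = 354.85 g × 0.659 = 233.846 g.
M(HCl) = 1.008 + 35.45 = 36.458 g/mol.
M(KCl) = 39.10 + 35.45 = 74.55 g/mol.
n(HCl) = 233.846 g / 36.458 g/mol = 6.41412 mol.
From the equation the HCl:KCl mole ratio is 1:1, so n(KCl) = 6.41412 × 1/1 = 6.41412 mol.
Mass of KCl = 6.41412 mol × 74.55 g/mol = 478.173 g.
Actual mass collected = 478.173 g × 0.651 = 311.291 g.

311.29 g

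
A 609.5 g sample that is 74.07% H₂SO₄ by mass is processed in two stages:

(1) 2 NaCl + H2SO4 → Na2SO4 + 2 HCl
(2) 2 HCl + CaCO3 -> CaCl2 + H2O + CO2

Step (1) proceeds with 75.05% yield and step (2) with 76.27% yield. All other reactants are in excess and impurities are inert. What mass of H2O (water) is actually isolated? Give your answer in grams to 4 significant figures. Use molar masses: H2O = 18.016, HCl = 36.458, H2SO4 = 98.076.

Pure H2SO4 = 609.5 × 0.7407 = 451.46 g.
n(H2SO4) = 451.46 / 98.076 = 4.6031 mol.
Step 1 (H2SO4:HCl = 1:2): theoretical n(HCl) = 9.2063 mol; at 75.05% yield, n(HCl) = 6.9093 mol.
Step 2 (HCl:H2O = 2:1): theoretical n(H2O) = 3.4546 mol, so theoretical mass = 3.4546 × 18.016 = 62.239 g.
At 76.27% yield, actual mass of H2O = 62.239 × 0.7627 = 47.470 g.

47.47 g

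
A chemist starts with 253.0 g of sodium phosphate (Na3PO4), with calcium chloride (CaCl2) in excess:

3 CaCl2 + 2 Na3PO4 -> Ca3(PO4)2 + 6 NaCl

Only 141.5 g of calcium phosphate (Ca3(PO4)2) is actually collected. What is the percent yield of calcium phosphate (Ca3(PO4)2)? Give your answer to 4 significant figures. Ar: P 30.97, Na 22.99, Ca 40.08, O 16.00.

59.12 %

M(Na3PO4) = 3(22.99) + 30.97 + 4(16.00) = 163.94 g/mol.
M(Ca3(PO4)2) = 3(40.08) + 2(30.97) + 8(16.00) = 310.18 g/mol.
n(Na3PO4) = 253.00 g / 163.94 g/mol = 1.5432 mol.
From the equation the Na3PO4:Ca3(PO4)2 mole ratio is 2:1, so n(Ca3(PO4)2) = 1.5432 × 1/2 = 0.77162 mol.
Mass of Ca3(PO4)2 = 0.77162 mol × 310.18 g/mol = 239.34 g.
This is the theoretical yield. Percent yield = 141.5 g / 239.34 g × 100% = 59.120%.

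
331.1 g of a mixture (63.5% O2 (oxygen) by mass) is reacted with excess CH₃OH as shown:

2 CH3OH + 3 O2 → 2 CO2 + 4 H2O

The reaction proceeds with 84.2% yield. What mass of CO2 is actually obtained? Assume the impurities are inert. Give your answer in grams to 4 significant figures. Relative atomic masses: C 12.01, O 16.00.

162.3 g

Pure O2 available = 331.1 g × 0.635 = 210.25 g.
M(O2) = 2(16.00) = 32.00 g/mol.
M(CO2) = 12.01 + 2(16.00) = 44.01 g/mol.
n(O2) = 210.25 g / 32.00 g/mol = 6.5703 mol.
From the equation the O2:CO2 mole ratio is 3:2, so n(CO2) = 6.5703 × 2/3 = 4.3802 mol.
Mass of CO2 = 4.3802 mol × 44.01 g/mol = 192.77 g.
Actual mass collected = 192.77 g × 0.842 = 162.31 g.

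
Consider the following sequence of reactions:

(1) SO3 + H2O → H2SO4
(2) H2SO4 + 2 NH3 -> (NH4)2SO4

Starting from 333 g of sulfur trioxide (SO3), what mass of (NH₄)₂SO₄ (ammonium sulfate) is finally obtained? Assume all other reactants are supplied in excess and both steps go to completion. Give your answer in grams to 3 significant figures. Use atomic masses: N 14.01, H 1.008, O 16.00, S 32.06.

550 g

M(SO3) = 32.06 + 3(16.00) = 80.06 g/mol.
M((NH4)2SO4) = 2(14.01) + 8(1.008) + 32.06 + 4(16.00) = 132.144 g/mol.
n(SO3) = 333.0 / 80.06 = 4.159 mol.
Step 1 gives a 1:1 ratio of SO3 to H2SO4, so n(H2SO4) = 4.159 mol.
In step 2 the H2SO4:(NH4)2SO4 ratio is 1:1, so n((NH4)2SO4) = 4.159 mol.
Mass of (NH4)2SO4 = 4.159 × 132.144 = 549.6 g.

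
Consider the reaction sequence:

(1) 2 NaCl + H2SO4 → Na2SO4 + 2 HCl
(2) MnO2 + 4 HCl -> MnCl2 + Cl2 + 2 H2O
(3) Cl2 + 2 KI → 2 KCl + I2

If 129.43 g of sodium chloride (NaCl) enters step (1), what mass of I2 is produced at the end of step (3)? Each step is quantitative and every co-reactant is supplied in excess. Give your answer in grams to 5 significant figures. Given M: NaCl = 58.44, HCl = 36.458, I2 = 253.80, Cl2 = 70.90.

n(NaCl) = 129.43 / 58.44 = 2.21475 mol.
Reaction (1): NaCl→HCl ratio 2:2 ⇒ n(HCl) = 2.21475 mol.
Reaction (2): HCl→Cl2 ratio 4:1 ⇒ n(Cl2) = 0.553688 mol.
Reaction (3): Cl2→I2 ratio 1:1 ⇒ n(I2) = 0.553688 mol.
Mass of I2 = 0.553688 × 253.80 = 140.526 g.

140.53 g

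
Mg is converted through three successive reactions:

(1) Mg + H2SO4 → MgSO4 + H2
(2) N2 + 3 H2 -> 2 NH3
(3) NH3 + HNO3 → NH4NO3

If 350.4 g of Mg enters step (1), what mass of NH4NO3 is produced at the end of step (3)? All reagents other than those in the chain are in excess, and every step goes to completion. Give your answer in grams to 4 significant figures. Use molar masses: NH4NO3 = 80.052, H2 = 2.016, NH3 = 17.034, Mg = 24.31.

n(Mg) = 350.4 / 24.31 = 14.414 mol.
Reaction (1): Mg→H2 ratio 1:1 ⇒ n(H2) = 14.414 mol.
Reaction (2): H2→NH3 ratio 3:2 ⇒ n(NH3) = 9.6092 mol.
Reaction (3): NH3→NH4NO3 ratio 1:1 ⇒ n(NH4NO3) = 9.6092 mol.
Mass of NH4NO3 = 9.6092 × 80.052 = 769.24 g.

769.2 g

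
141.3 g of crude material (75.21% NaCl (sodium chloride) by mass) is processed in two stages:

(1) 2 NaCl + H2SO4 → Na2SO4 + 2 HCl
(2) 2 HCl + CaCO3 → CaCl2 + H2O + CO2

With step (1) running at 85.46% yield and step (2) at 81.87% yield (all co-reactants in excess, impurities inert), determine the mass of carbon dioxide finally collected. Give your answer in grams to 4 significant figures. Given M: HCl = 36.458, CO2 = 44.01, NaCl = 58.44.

28.00 g

Pure NaCl = 141.3 × 0.7521 = 106.27 g.
n(NaCl) = 106.27 / 58.44 = 1.8185 mol.
Step 1 (NaCl:HCl = 2:2): theoretical n(HCl) = 1.8185 mol; at 85.46% yield, n(HCl) = 1.5541 mol.
Step 2 (HCl:CO2 = 2:1): theoretical n(CO2) = 0.77703 mol, so theoretical mass = 0.77703 × 44.01 = 34.197 g.
At 81.87% yield, actual mass of CO2 = 34.197 × 0.8187 = 27.997 g.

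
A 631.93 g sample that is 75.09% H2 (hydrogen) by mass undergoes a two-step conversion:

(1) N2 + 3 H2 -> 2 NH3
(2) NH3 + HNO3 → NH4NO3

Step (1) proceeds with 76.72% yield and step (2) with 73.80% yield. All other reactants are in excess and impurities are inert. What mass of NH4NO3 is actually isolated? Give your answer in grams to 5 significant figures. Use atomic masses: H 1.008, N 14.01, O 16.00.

7112.2 g

Pure H2 = 631.93 × 0.7509 = 474.516 g.
M(H2) = 2(1.008) = 2.016 g/mol.
M(NH4NO3) = 2(14.01) + 4(1.008) + 3(16.00) = 80.052 g/mol.
n(H2) = 474.516 / 2.016 = 235.375 mol.
Step 1 (H2:NH3 = 3:2): theoretical n(NH3) = 156.917 mol; at 76.72% yield, n(NH3) = 120.387 mol.
Step 2 (NH3:NH4NO3 = 1:1): theoretical n(NH4NO3) = 120.387 mol, so theoretical mass = 120.387 × 80.052 = 9637.18 g.
At 73.80% yield, actual mass of NH4NO3 = 9637.18 × 0.7380 = 7112.24 g.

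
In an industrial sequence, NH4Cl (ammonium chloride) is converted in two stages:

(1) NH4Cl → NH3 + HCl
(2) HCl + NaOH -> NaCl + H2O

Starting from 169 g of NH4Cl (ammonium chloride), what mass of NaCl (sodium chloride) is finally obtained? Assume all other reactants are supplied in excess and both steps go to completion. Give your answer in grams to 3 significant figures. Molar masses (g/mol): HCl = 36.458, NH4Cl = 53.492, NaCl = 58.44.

185 g

n(NH4Cl) = 169.0 / 53.492 = 3.159 mol.
Step 1 gives a 1:1 ratio of NH4Cl to HCl, so n(HCl) = 3.159 mol.
In step 2 the HCl:NaCl ratio is 1:1, so n(NaCl) = 3.159 mol.
Mass of NaCl = 3.159 × 58.44 = 184.6 g.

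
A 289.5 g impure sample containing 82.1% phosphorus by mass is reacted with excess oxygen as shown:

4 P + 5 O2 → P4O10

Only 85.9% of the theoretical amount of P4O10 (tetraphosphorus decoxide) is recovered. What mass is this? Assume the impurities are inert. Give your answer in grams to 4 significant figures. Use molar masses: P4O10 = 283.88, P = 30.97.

Pure P available = 289.5 g × 0.821 = 237.68 g.
n(P) = 237.68 g / 30.97 g/mol = 7.6745 mol.
From the equation the P:P4O10 mole ratio is 4:1, so n(P4O10) = 7.6745 × 1/4 = 1.9186 mol.
Mass of P4O10 = 1.9186 mol × 283.88 g/mol = 544.66 g.
Actual mass collected = 544.66 g × 0.859 = 467.86 g.

467.9 g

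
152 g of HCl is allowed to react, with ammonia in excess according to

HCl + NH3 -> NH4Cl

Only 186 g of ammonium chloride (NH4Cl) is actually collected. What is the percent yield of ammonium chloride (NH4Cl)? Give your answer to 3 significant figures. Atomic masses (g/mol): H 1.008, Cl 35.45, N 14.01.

83.4 %

M(HCl) = 1.008 + 35.45 = 36.458 g/mol.
M(NH4Cl) = 14.01 + 4(1.008) + 35.45 = 53.492 g/mol.
n(HCl) = 152.0 g / 36.458 g/mol = 4.169 mol.
From the equation the HCl:NH4Cl mole ratio is 1:1, so n(NH4Cl) = 4.169 × 1/1 = 4.169 mol.
Mass of NH4Cl = 4.169 mol × 53.492 g/mol = 223.0 g.
This is the theoretical yield. Percent yield = 186 g / 223.0 g × 100% = 83.40%.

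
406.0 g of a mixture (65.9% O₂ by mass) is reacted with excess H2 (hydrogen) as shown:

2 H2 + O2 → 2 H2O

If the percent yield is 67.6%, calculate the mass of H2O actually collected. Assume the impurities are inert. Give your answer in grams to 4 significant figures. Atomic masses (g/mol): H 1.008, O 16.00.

203.7 g

Pure O2 available = 406.0 g × 0.659 = 267.55 g.
M(O2) = 2(16.00) = 32.00 g/mol.
M(H2O) = 2(1.008) + 16.00 = 18.016 g/mol.
n(O2) = 267.55 g / 32.00 g/mol = 8.3611 mol.
From the equation the O2:H2O mole ratio is 1:2, so n(H2O) = 8.3611 × 2/1 = 16.722 mol.
Mass of H2O = 16.722 mol × 18.016 g/mol = 301.27 g.
Actual mass collected = 301.27 g × 0.676 = 203.66 g.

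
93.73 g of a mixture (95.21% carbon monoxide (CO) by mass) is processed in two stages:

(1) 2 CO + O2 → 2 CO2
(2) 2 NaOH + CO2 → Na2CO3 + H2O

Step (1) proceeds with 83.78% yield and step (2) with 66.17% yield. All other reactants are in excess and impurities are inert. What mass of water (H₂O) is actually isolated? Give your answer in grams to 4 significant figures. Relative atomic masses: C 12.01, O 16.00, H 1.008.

31.82 g

Pure CO = 93.73 × 0.9521 = 89.240 g.
M(CO) = 12.01 + 16.00 = 28.01 g/mol.
M(H2O) = 2(1.008) + 16.00 = 18.016 g/mol.
n(CO) = 89.240 / 28.01 = 3.1860 mol.
Step 1 (CO:CO2 = 2:2): theoretical n(CO2) = 3.1860 mol; at 83.78% yield, n(CO2) = 2.6692 mol.
Step 2 (CO2:H2O = 1:1): theoretical n(H2O) = 2.6692 mol, so theoretical mass = 2.6692 × 18.016 = 48.089 g.
At 66.17% yield, actual mass of H2O = 48.089 × 0.6617 = 31.821 g.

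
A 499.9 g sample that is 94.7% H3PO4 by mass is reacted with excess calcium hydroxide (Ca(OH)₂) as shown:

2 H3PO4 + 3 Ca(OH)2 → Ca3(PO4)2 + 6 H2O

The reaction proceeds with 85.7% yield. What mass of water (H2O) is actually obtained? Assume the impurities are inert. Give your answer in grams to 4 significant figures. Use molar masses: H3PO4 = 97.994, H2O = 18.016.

Pure H3PO4 available = 499.9 g × 0.947 = 473.41 g.
n(H3PO4) = 473.41 g / 97.994 g/mol = 4.8310 mol.
From the equation the H3PO4:H2O mole ratio is 2:6, so n(H2O) = 4.8310 × 6/2 = 14.493 mol.
Mass of H2O = 14.493 mol × 18.016 g/mol = 261.10 g.
Actual mass collected = 261.10 g × 0.857 = 223.77 g.

223.8 g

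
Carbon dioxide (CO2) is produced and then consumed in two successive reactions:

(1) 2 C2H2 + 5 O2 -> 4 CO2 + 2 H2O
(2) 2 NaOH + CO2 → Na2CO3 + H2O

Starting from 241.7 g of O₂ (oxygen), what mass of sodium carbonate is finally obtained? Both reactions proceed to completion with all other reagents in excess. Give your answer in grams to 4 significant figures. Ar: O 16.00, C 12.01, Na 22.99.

640.4 g

M(O2) = 2(16.00) = 32.00 g/mol.
M(Na2CO3) = 2(22.99) + 12.01 + 3(16.00) = 105.99 g/mol.
n(O2) = 241.70 / 32.00 = 7.5531 mol.
Step 1 gives a 5:4 ratio of O2 to CO2, so n(CO2) = 6.0425 mol.
In step 2 the CO2:Na2CO3 ratio is 1:1, so n(Na2CO3) = 6.0425 mol.
Mass of Na2CO3 = 6.0425 × 105.99 = 640.44 g.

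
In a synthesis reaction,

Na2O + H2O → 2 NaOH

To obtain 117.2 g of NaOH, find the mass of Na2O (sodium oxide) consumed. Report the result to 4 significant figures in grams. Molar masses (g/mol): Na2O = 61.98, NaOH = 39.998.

90.81 g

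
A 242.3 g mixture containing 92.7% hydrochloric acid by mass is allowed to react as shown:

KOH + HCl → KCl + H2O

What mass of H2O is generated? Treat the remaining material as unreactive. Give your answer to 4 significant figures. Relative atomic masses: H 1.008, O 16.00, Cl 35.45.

111.0 g

Mass of pure HCl = 242.3 g × 0.927 = 224.61 g.
M(HCl) = 1.008 + 35.45 = 36.458 g/mol.
M(H2O) = 2(1.008) + 16.00 = 18.016 g/mol.
n(HCl) = 224.61 g / 36.458 g/mol = 6.1608 mol.
From the equation the HCl:H2O mole ratio is 1:1, so n(H2O) = 6.1608 × 1/1 = 6.1608 mol.
Mass of H2O = 6.1608 mol × 18.016 g/mol = 110.99 g.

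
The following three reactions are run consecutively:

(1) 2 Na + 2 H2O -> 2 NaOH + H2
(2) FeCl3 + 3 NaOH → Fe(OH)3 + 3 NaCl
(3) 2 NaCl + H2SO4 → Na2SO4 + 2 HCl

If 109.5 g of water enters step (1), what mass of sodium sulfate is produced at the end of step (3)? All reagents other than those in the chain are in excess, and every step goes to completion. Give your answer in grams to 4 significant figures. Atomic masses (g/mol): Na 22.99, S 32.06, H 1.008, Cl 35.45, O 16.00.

M(H2O) = 2(1.008) + 16.00 = 18.016 g/mol.
M(Na2SO4) = 2(22.99) + 32.06 + 4(16.00) = 142.04 g/mol.
n(H2O) = 109.5 / 18.016 = 6.0779 mol.
Reaction (1): H2O→NaOH ratio 2:2 ⇒ n(NaOH) = 6.0779 mol.
Reaction (2): NaOH→NaCl ratio 3:3 ⇒ n(NaCl) = 6.0779 mol.
Reaction (3): NaCl→Na2SO4 ratio 2:1 ⇒ n(Na2SO4) = 3.0390 mol.
Mass of Na2SO4 = 3.0390 × 142.04 = 431.65 g.

431.7 g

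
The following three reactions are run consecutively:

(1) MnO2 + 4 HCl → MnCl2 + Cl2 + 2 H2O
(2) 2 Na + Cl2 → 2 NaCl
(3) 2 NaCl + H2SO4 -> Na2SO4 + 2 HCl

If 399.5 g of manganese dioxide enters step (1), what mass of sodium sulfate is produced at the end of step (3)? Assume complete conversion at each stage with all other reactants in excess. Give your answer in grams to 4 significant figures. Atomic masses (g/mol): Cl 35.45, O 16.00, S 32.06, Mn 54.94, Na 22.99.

652.7 g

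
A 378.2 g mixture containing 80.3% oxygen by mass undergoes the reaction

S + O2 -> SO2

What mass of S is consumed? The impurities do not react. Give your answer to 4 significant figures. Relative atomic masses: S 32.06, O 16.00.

304.3 g

Mass of pure O2 = 378.2 g × 0.803 = 303.69 g.
M(O2) = 2(16.00) = 32.00 g/mol.
M(S) = 32.06 g/mol.
n(O2) = 303.69 g / 32.00 g/mol = 9.4905 mol.
From the equation the O2:S mole ratio is 1:1, so n(S) = 9.4905 × 1/1 = 9.4905 mol.
Mass of S = 9.4905 mol × 32.06 g/mol = 304.26 g.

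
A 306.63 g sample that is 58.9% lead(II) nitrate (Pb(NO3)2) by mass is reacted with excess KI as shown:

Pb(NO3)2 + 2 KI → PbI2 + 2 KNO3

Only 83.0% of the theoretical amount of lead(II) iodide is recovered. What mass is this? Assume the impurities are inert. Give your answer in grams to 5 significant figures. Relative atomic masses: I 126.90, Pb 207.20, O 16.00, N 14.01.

208.64 g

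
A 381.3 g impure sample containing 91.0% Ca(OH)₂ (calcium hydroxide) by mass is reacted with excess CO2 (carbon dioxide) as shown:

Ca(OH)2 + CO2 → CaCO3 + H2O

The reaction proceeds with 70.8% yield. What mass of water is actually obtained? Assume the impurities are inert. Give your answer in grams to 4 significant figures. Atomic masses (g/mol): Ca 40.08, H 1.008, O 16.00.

59.73 g

Pure Ca(OH)2 available = 381.3 g × 0.910 = 346.98 g.
M(Ca(OH)2) = 40.08 + 2(16.00) + 2(1.008) = 74.096 g/mol.
M(H2O) = 2(1.008) + 16.00 = 18.016 g/mol.
n(Ca(OH)2) = 346.98 g / 74.096 g/mol = 4.6829 mol.
From the equation the Ca(OH)2:H2O mole ratio is 1:1, so n(H2O) = 4.6829 × 1/1 = 4.6829 mol.
Mass of H2O = 4.6829 mol × 18.016 g/mol = 84.367 g.
Actual mass collected = 84.367 g × 0.708 = 59.732 g.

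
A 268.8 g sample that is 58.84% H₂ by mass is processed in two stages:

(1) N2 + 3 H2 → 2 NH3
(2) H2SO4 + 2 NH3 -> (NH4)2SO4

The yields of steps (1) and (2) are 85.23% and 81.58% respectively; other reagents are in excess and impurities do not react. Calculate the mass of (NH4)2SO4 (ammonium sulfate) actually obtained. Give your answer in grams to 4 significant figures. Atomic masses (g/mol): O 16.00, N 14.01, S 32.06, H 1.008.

Pure H2 = 268.8 × 0.5884 = 158.16 g.
M(H2) = 2(1.008) = 2.016 g/mol.
M((NH4)2SO4) = 2(14.01) + 8(1.008) + 32.06 + 4(16.00) = 132.144 g/mol.
n(H2) = 158.16 / 2.016 = 78.453 mol.
Step 1 (H2:NH3 = 3:2): theoretical n(NH3) = 52.302 mol; at 85.23% yield, n(NH3) = 44.577 mol.
Step 2 (NH3:(NH4)2SO4 = 2:1): theoretical n((NH4)2SO4) = 22.289 mol, so theoretical mass = 22.289 × 132.144 = 2945.3 g.
At 81.58% yield, actual mass of (NH4)2SO4 = 2945.3 × 0.8158 = 2402.8 g.

2403 g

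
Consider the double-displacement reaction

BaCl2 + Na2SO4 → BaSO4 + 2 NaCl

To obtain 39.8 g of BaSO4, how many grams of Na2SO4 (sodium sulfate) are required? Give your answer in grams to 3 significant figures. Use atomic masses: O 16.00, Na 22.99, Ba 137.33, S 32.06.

24.2 g

M(BaSO4) = 137.33 + 32.06 + 4(16.00) = 233.39 g/mol.
M(Na2SO4) = 2(22.99) + 32.06 + 4(16.00) = 142.04 g/mol.
n(BaSO4) = 39.80 g / 233.39 g/mol = 0.1705 mol.
From the equation the BaSO4:Na2SO4 mole ratio is 1:1, so n(Na2SO4) = 0.1705 × 1/1 = 0.1705 mol.
Mass of Na2SO4 = 0.1705 mol × 142.04 g/mol = 24.22 g.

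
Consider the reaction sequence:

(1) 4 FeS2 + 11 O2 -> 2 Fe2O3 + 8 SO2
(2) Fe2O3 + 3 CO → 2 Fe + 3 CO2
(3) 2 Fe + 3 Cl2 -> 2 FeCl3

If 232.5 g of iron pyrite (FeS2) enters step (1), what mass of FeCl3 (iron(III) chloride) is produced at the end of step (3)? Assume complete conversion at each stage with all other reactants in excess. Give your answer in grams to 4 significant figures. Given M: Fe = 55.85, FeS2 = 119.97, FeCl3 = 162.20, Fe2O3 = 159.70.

314.3 g

n(FeS2) = 232.5 / 119.97 = 1.9380 mol.
Reaction (1): FeS2→Fe2O3 ratio 4:2 ⇒ n(Fe2O3) = 0.96899 mol.
Reaction (2): Fe2O3→Fe ratio 1:2 ⇒ n(Fe) = 1.9380 mol.
Reaction (3): Fe→FeCl3 ratio 2:2 ⇒ n(FeCl3) = 1.9380 mol.
Mass of FeCl3 = 1.9380 × 162.20 = 314.34 g.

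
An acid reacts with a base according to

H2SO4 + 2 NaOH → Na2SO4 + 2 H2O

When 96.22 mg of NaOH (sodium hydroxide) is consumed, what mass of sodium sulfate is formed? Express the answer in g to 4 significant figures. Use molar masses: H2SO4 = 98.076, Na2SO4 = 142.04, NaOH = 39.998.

Convert: 96.22 mg = 0.096220 g.
n(NaOH) = 0.096220 g / 39.998 g/mol = 0.0024056 mol.
From the equation the NaOH:Na2SO4 mole ratio is 2:1, so n(Na2SO4) = 0.0024056 × 1/2 = 0.0012028 mol.
Mass of Na2SO4 = 0.0012028 mol × 142.04 g/mol = 0.17085 g.

0.1708 g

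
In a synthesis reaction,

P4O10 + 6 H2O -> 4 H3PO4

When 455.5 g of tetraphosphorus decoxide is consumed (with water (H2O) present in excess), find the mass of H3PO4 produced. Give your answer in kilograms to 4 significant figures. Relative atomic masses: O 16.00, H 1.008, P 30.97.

M(P4O10) = 4(30.97) + 10(16.00) = 283.88 g/mol.
M(H3PO4) = 3(1.008) + 30.97 + 4(16.00) = 97.994 g/mol.
n(P4O10) = 455.50 g / 283.88 g/mol = 1.6046 mol.
From the equation the P4O10:H3PO4 mole ratio is 1:4, so n(H3PO4) = 1.6046 × 4/1 = 6.4182 mol.
Mass of H3PO4 = 6.4182 mol × 97.994 g/mol = 628.95 g.
Converting to kg: 628.95 g = 0.6289 kg.

0.6289 kg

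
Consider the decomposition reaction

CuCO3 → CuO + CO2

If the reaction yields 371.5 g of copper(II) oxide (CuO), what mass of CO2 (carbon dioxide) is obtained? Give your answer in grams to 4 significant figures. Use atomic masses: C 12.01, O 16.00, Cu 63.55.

M(CuO) = 63.55 + 16.00 = 79.55 g/mol.
M(CO2) = 12.01 + 2(16.00) = 44.01 g/mol.
n(CuO) = 371.50 g / 79.55 g/mol = 4.6700 mol.
From the equation the CuO:CO2 mole ratio is 1:1, so n(CO2) = 4.6700 × 1/1 = 4.6700 mol.
Mass of CO2 = 4.6700 mol × 44.01 g/mol = 205.53 g.

205.5 g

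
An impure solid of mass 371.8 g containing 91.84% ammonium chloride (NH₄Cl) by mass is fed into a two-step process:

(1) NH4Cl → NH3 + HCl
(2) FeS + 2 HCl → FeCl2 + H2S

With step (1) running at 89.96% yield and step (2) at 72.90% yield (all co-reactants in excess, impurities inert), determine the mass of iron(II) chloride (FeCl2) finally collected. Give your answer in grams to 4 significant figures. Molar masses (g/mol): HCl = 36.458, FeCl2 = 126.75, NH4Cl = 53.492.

265.3 g

Pure NH4Cl = 371.8 × 0.9184 = 341.46 g.
n(NH4Cl) = 341.46 / 53.492 = 6.3834 mol.
Step 1 (NH4Cl:HCl = 1:1): theoretical n(HCl) = 6.3834 mol; at 89.96% yield, n(HCl) = 5.7425 mol.
Step 2 (HCl:FeCl2 = 2:1): theoretical n(FeCl2) = 2.8713 mol, so theoretical mass = 2.8713 × 126.75 = 363.93 g.
At 72.90% yield, actual mass of FeCl2 = 363.93 × 0.7290 = 265.31 g.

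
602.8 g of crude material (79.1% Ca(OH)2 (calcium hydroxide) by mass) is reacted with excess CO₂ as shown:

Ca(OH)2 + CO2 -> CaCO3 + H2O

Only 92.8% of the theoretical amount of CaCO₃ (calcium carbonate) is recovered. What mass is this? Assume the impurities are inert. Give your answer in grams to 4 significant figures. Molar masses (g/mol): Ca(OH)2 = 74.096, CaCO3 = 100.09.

597.7 g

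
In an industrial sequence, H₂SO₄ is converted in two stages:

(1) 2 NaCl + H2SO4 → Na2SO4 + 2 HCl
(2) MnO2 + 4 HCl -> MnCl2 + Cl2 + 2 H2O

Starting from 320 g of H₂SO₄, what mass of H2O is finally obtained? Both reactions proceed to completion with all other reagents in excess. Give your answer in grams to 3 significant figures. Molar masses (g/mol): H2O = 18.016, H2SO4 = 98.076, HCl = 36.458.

n(H2SO4) = 320.0 / 98.076 = 3.263 mol.
Step 1 gives a 1:2 ratio of H2SO4 to HCl, so n(HCl) = 6.526 mol.
In step 2 the HCl:H2O ratio is 4:2, so n(H2O) = 3.263 mol.
Mass of H2O = 3.263 × 18.016 = 58.78 g.

58.8 g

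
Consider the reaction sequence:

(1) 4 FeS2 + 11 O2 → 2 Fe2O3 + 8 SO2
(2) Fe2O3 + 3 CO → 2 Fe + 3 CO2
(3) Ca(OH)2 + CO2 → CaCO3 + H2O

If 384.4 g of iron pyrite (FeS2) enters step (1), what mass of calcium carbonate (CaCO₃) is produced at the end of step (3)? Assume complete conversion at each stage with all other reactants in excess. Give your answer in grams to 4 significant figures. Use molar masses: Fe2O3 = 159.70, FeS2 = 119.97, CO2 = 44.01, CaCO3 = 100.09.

481.1 g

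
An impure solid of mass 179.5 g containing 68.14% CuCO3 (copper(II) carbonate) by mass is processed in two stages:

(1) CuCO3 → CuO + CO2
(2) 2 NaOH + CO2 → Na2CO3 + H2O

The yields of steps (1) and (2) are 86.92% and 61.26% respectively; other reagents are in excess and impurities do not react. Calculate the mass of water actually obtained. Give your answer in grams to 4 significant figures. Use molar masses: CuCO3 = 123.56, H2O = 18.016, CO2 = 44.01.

9.496 g

Pure CuCO3 = 179.5 × 0.6814 = 122.31 g.
n(CuCO3) = 122.31 / 123.56 = 0.98989 mol.
Step 1 (CuCO3:CO2 = 1:1): theoretical n(CO2) = 0.98989 mol; at 86.92% yield, n(CO2) = 0.86042 mol.
Step 2 (CO2:H2O = 1:1): theoretical n(H2O) = 0.86042 mol, so theoretical mass = 0.86042 × 18.016 = 15.501 g.
At 61.26% yield, actual mass of H2O = 15.501 × 0.6126 = 9.4961 g.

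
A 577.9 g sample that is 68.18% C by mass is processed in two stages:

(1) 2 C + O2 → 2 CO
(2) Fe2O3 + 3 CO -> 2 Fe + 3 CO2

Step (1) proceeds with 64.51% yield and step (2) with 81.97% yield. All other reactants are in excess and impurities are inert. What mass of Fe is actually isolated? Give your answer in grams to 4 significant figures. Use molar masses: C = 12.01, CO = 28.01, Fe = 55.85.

Pure C = 577.9 × 0.6818 = 394.01 g.
n(C) = 394.01 / 12.01 = 32.807 mol.
Step 1 (C:CO = 2:2): theoretical n(CO) = 32.807 mol; at 64.51% yield, n(CO) = 21.164 mol.
Step 2 (CO:Fe = 3:2): theoretical n(Fe) = 14.109 mol, so theoretical mass = 14.109 × 55.85 = 788.00 g.
At 81.97% yield, actual mass of Fe = 788.00 × 0.8197 = 645.92 g.

645.9 g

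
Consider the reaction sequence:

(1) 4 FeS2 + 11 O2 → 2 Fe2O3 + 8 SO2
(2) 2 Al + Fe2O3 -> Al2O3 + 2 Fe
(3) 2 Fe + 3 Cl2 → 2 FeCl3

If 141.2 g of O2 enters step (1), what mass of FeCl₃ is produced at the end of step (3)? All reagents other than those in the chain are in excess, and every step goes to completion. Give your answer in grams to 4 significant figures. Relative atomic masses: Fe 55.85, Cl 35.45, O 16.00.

260.3 g

M(O2) = 2(16.00) = 32.00 g/mol.
M(FeCl3) = 55.85 + 3(35.45) = 162.20 g/mol.
n(O2) = 141.2 / 32.00 = 4.4125 mol.
Reaction (1): O2→Fe2O3 ratio 11:2 ⇒ n(Fe2O3) = 0.80227 mol.
Reaction (2): Fe2O3→Fe ratio 1:2 ⇒ n(Fe) = 1.6045 mol.
Reaction (3): Fe→FeCl3 ratio 2:2 ⇒ n(FeCl3) = 1.6045 mol.
Mass of FeCl3 = 1.6045 × 162.20 = 260.26 g.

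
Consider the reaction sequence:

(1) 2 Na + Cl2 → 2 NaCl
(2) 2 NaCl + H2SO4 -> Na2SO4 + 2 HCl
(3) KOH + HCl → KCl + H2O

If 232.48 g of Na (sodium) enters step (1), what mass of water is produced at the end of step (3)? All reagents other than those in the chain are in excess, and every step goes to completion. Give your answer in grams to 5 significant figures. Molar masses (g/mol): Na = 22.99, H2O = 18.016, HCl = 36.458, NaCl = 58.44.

n(Na) = 232.48 / 22.99 = 10.1122 mol.
Reaction (1): Na→NaCl ratio 2:2 ⇒ n(NaCl) = 10.1122 mol.
Reaction (2): NaCl→HCl ratio 2:2 ⇒ n(HCl) = 10.1122 mol.
Reaction (3): HCl→H2O ratio 1:1 ⇒ n(H2O) = 10.1122 mol.
Mass of H2O = 10.1122 × 18.016 = 182.182 g.

182.18 g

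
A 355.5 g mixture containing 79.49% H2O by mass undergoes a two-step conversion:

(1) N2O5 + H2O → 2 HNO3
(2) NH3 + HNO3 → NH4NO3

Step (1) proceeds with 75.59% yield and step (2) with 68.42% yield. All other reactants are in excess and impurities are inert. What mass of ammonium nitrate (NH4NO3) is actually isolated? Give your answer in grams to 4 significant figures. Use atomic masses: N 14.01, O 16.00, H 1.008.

1299 g

Pure H2O = 355.5 × 0.7949 = 282.59 g.
M(H2O) = 2(1.008) + 16.00 = 18.016 g/mol.
M(NH4NO3) = 2(14.01) + 4(1.008) + 3(16.00) = 80.052 g/mol.
n(H2O) = 282.59 / 18.016 = 15.685 mol.
Step 1 (H2O:HNO3 = 1:2): theoretical n(HNO3) = 31.371 mol; at 75.59% yield, n(HNO3) = 23.713 mol.
Step 2 (HNO3:NH4NO3 = 1:1): theoretical n(NH4NO3) = 23.713 mol, so theoretical mass = 23.713 × 80.052 = 1898.3 g.
At 68.42% yield, actual mass of NH4NO3 = 1898.3 × 0.6842 = 1298.8 g.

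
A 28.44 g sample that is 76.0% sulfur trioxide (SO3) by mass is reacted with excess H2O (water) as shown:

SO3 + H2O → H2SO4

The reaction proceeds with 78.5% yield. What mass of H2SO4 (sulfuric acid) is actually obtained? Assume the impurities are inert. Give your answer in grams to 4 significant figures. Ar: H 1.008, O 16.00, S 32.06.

20.79 g

Pure SO3 available = 28.44 g × 0.760 = 21.614 g.
M(SO3) = 32.06 + 3(16.00) = 80.06 g/mol.
M(H2SO4) = 2(1.008) + 32.06 + 4(16.00) = 98.076 g/mol.
n(SO3) = 21.614 g / 80.06 g/mol = 0.26998 mol.
From the equation the SO3:H2SO4 mole ratio is 1:1, so n(H2SO4) = 0.26998 × 1/1 = 0.26998 mol.
Mass of H2SO4 = 0.26998 mol × 98.076 g/mol = 26.478 g.
Actual mass collected = 26.478 g × 0.785 = 20.785 g.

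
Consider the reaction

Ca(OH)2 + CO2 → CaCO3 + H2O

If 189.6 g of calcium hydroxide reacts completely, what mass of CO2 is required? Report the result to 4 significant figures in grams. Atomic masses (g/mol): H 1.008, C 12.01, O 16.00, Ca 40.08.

M(Ca(OH)2) = 40.08 + 2(16.00) + 2(1.008) = 74.096 g/mol.
M(CO2) = 12.01 + 2(16.00) = 44.01 g/mol.
n(Ca(OH)2) = 189.60 g / 74.096 g/mol = 2.5588 mol.
From the equation the Ca(OH)2:CO2 mole ratio is 1:1, so n(CO2) = 2.5588 × 1/1 = 2.5588 mol.
Mass of CO2 = 2.5588 mol × 44.01 g/mol = 112.61 g.

112.6 g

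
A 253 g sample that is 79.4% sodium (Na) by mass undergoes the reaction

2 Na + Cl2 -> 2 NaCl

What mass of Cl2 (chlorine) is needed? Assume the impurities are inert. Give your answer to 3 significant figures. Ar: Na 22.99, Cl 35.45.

310 g

Mass of pure Na = 253 g × 0.794 = 200.9 g.
M(Na) = 22.99 g/mol.
M(Cl2) = 2(35.45) = 70.90 g/mol.
n(Na) = 200.9 g / 22.99 g/mol = 8.738 mol.
From the equation the Na:Cl2 mole ratio is 2:1, so n(Cl2) = 8.738 × 1/2 = 4.369 mol.
Mass of Cl2 = 4.369 mol × 70.90 g/mol = 309.8 g.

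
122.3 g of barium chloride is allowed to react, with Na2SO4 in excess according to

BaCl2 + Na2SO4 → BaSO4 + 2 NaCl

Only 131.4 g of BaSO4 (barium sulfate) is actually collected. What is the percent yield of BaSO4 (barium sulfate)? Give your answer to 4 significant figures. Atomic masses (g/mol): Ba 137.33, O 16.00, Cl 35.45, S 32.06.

M(BaCl2) = 137.33 + 2(35.45) = 208.23 g/mol.
M(BaSO4) = 137.33 + 32.06 + 4(16.00) = 233.39 g/mol.
n(BaCl2) = 122.30 g / 208.23 g/mol = 0.58733 mol.
From the equation the BaCl2:BaSO4 mole ratio is 1:1, so n(BaSO4) = 0.58733 × 1/1 = 0.58733 mol.
Mass of BaSO4 = 0.58733 mol × 233.39 g/mol = 137.08 g.
This is the theoretical yield. Percent yield = 131.4 g / 137.08 g × 100% = 95.858%.

95.86 %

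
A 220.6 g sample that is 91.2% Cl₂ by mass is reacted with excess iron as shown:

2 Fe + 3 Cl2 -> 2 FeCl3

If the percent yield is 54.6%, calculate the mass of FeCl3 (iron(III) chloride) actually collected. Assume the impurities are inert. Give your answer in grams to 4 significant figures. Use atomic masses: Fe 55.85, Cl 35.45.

167.5 g

Pure Cl2 available = 220.6 g × 0.912 = 201.19 g.
M(Cl2) = 2(35.45) = 70.90 g/mol.
M(FeCl3) = 55.85 + 3(35.45) = 162.20 g/mol.
n(Cl2) = 201.19 g / 70.90 g/mol = 2.8376 mol.
From the equation the Cl2:FeCl3 mole ratio is 3:2, so n(FeCl3) = 2.8376 × 2/3 = 1.8917 mol.
Mass of FeCl3 = 1.8917 mol × 162.20 g/mol = 306.84 g.
Actual mass collected = 306.84 g × 0.546 = 167.54 g.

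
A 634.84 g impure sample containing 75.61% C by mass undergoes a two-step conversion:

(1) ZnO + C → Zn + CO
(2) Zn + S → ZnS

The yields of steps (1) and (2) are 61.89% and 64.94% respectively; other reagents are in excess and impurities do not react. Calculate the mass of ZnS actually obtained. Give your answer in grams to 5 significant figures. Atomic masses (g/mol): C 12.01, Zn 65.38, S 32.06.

1565.2 g

Pure C = 634.84 × 0.7561 = 480.003 g.
M(C) = 12.01 g/mol.
M(ZnS) = 65.38 + 32.06 = 97.44 g/mol.
n(C) = 480.003 / 12.01 = 39.9669 mol.
Step 1 (C:Zn = 1:1): theoretical n(Zn) = 39.9669 mol; at 61.89% yield, n(Zn) = 24.7355 mol.
Step 2 (Zn:ZnS = 1:1): theoretical n(ZnS) = 24.7355 mol, so theoretical mass = 24.7355 × 97.44 = 2410.23 g.
At 64.94% yield, actual mass of ZnS = 2410.23 × 0.6494 = 1565.20 g.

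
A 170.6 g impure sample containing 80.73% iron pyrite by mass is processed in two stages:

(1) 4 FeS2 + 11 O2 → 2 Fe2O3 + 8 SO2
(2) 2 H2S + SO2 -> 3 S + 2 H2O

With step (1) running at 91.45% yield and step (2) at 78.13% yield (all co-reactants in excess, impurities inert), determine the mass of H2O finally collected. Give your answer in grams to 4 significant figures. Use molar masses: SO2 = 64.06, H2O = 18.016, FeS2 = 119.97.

Pure FeS2 = 170.6 × 0.8073 = 137.73 g.
n(FeS2) = 137.73 / 119.97 = 1.1480 mol.
Step 1 (FeS2:SO2 = 4:8): theoretical n(SO2) = 2.2960 mol; at 91.45% yield, n(SO2) = 2.0997 mol.
Step 2 (SO2:H2O = 1:2): theoretical n(H2O) = 4.1994 mol, so theoretical mass = 4.1994 × 18.016 = 75.656 g.
At 78.13% yield, actual mass of H2O = 75.656 × 0.7813 = 59.110 g.

59.11 g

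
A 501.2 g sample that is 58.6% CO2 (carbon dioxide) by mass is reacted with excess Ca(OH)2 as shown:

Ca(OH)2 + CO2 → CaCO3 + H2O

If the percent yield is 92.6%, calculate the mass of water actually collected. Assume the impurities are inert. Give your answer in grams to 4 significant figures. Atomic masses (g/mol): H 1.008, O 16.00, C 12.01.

Pure CO2 available = 501.2 g × 0.586 = 293.70 g.
M(CO2) = 12.01 + 2(16.00) = 44.01 g/mol.
M(H2O) = 2(1.008) + 16.00 = 18.016 g/mol.
n(CO2) = 293.70 g / 44.01 g/mol = 6.6736 mol.
From the equation the CO2:H2O mole ratio is 1:1, so n(H2O) = 6.6736 × 1/1 = 6.6736 mol.
Mass of H2O = 6.6736 mol × 18.016 g/mol = 120.23 g.
Actual mass collected = 120.23 g × 0.926 = 111.33 g.

111.3 g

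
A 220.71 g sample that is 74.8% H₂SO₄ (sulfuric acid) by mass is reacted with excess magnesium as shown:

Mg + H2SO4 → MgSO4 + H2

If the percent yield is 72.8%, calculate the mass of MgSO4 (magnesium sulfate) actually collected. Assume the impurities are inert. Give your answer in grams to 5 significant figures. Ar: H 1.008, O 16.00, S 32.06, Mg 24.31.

Pure H2SO4 available = 220.71 g × 0.748 = 165.091 g.
M(H2SO4) = 2(1.008) + 32.06 + 4(16.00) = 98.076 g/mol.
M(MgSO4) = 24.31 + 32.06 + 4(16.00) = 120.37 g/mol.
n(H2SO4) = 165.091 g / 98.076 g/mol = 1.68330 mol.
From the equation the H2SO4:MgSO4 mole ratio is 1:1, so n(MgSO4) = 1.68330 × 1/1 = 1.68330 mol.
Mass of MgSO4 = 1.68330 mol × 120.37 g/mol = 202.619 g.
Actual mass collected = 202.619 g × 0.728 = 147.506 g.

147.51 g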